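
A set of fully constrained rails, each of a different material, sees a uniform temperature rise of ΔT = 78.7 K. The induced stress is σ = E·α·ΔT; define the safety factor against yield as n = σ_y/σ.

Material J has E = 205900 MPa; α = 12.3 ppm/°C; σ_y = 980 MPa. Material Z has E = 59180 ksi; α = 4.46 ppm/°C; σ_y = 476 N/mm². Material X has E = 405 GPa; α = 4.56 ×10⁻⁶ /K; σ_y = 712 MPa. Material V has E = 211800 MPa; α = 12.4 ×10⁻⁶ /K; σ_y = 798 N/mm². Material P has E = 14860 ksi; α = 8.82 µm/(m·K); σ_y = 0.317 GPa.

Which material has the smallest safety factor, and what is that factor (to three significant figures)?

material Z, n = 3.32

In consistent units (E in GPa, α in ×10⁻⁶/K, σ_y in MPa):
  material J: E = 205.9, α = 12.3, σ_y = 980.0 → σ = 199 MPa, n = 4.92
  material Z: E = 408.0, α = 4.46, σ_y = 476.0 → σ = 143 MPa, n = 3.32
  material X: E = 405.0, α = 4.56, σ_y = 712.0 → σ = 145 MPa, n = 4.90
  material V: E = 211.8, α = 12.4, σ_y = 798.0 → σ = 207 MPa, n = 3.86
  material P: E = 102.5, α = 8.82, σ_y = 317.0 → σ = 71.1 MPa, n = 4.46
Material Z has the lowest safety factor, n = 3.32.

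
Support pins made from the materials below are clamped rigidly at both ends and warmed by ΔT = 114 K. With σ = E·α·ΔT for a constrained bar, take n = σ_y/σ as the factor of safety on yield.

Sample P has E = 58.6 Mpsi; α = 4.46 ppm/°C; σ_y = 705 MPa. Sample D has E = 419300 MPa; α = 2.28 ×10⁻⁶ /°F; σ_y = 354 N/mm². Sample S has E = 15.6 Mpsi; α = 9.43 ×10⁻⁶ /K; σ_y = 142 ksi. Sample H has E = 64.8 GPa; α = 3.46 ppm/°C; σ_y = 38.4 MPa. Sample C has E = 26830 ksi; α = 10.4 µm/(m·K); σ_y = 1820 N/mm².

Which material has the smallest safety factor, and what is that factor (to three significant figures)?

sample H, n = 1.50

With everything in SI (GPa, ×10⁻⁶/K, MPa):
  sample P: E = 404.0, α = 4.46, σ_y = 705.0 → σ = 205 MPa, n = 3.43
  sample D: E = 419.3, α = 4.10, σ_y = 354.0 → σ = 196 MPa, n = 1.80
  sample S: E = 107.6, α = 9.43, σ_y = 979.1 → σ = 116 MPa, n = 8.47
  sample H: E = 64.80, α = 3.46, σ_y = 38.40 → σ = 25.6 MPa, n = 1.50
  sample C: E = 185.0, α = 10.4, σ_y = 1820 → σ = 219 MPa, n = 8.30
Sample H has the lowest safety factor, n = 1.50.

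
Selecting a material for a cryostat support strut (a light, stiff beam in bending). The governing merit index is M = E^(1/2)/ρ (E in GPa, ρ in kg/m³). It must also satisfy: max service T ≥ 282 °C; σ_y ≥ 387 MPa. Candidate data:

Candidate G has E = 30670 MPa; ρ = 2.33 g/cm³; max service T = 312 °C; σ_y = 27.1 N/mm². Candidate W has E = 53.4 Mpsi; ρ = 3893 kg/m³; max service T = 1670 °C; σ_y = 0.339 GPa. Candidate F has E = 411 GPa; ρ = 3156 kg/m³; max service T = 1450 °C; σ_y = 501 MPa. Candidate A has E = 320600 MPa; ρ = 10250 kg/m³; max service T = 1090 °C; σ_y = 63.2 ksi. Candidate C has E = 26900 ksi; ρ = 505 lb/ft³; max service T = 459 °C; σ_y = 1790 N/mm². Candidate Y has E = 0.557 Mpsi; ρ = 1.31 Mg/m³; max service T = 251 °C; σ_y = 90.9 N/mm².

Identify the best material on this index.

Screen on constraints: max service T ≥ 282 °C; σ_y ≥ 387 MPa. Survivors: candidate F, candidate A, candidate C.
In SI units:
  candidate F: E = 411.0 GPa, ρ = 3156 kg/m³
  candidate A: E = 320.6 GPa, ρ = 10250 kg/m³
  candidate C: E = 185.5 GPa, ρ = 8089 kg/m³
  candidate F: M = 6.42×10⁻³
  candidate A: M = 1.75×10⁻³
  candidate C: M = 1.68×10⁻³
Candidate F ranks first.

candidate F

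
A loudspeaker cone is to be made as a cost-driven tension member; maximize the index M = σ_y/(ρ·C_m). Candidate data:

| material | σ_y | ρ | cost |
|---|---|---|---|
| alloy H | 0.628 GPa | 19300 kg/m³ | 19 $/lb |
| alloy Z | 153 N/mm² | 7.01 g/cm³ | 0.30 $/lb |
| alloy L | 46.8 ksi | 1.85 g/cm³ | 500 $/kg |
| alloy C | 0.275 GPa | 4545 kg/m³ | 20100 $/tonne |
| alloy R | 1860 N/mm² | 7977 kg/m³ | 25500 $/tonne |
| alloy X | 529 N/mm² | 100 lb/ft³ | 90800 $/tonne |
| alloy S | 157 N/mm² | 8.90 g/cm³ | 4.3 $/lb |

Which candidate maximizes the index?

alloy Z

After converting to SI:
  alloy H: σ_y = 628.0 MPa, ρ = 19300 kg/m³, cost = 41.89 $/kg
  alloy Z: σ_y = 153.0 MPa, ρ = 7010 kg/m³, cost = 0.6614 $/kg
  alloy L: σ_y = 322.7 MPa, ρ = 1850 kg/m³, cost = 500.0 $/kg
  alloy C: σ_y = 275.0 MPa, ρ = 4545 kg/m³, cost = 20.10 $/kg
  alloy R: σ_y = 1860 MPa, ρ = 7977 kg/m³, cost = 25.50 $/kg
  alloy X: σ_y = 529.0 MPa, ρ = 1602 kg/m³, cost = 90.80 $/kg
  alloy S: σ_y = 157.0 MPa, ρ = 8900 kg/m³, cost = 9.480 $/kg
  alloy Z: M = 33.0 kN·m per $
  alloy R: M = 9.14 kN·m per $
  alloy X: M = 3.64 kN·m per $
  alloy C: M = 3.01 kN·m per $
  alloy S: M = 1.86 kN·m per $
  alloy H: M = 0.777 kN·m per $
  alloy L: M = 0.349 kN·m per $
Alloy Z ranks first.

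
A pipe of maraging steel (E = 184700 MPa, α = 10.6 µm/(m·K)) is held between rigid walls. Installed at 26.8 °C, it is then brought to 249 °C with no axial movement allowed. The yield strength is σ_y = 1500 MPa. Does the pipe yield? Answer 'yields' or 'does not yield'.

E = 184700 MPa = 184.7 GPa.
ΔT = 222.2 K. Constrained thermal stress σ = E·α·ΔT = 184.7×10³ MPa × 10.6×10⁻⁶ × 222.2 = 435 MPa (compressive).
Compare to σ_y = 1500 MPa: σ < σ_y, so it does not yield.

does not yield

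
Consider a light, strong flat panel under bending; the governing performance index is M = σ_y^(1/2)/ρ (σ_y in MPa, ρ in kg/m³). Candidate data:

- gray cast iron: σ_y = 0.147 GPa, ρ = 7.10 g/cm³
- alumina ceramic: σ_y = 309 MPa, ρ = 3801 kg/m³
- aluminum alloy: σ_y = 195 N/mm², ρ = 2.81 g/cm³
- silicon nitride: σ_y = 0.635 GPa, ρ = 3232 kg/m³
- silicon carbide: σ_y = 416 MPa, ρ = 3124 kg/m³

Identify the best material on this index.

silicon nitride

Putting every candidate on a common basis:
  gray cast iron: σ_y = 147.0 MPa, ρ = 7100 kg/m³
  alumina ceramic: σ_y = 309.0 MPa, ρ = 3801 kg/m³
  aluminum alloy: σ_y = 195.0 MPa, ρ = 2810 kg/m³
  silicon nitride: σ_y = 635.0 MPa, ρ = 3232 kg/m³
  silicon carbide: σ_y = 416.0 MPa, ρ = 3124 kg/m³
  silicon nitride: M = 7.80×10⁻³
  silicon carbide: M = 6.53×10⁻³
  aluminum alloy: M = 4.97×10⁻³
  alumina ceramic: M = 4.62×10⁻³
  gray cast iron: M = 1.71×10⁻³
Highest index: silicon nitride.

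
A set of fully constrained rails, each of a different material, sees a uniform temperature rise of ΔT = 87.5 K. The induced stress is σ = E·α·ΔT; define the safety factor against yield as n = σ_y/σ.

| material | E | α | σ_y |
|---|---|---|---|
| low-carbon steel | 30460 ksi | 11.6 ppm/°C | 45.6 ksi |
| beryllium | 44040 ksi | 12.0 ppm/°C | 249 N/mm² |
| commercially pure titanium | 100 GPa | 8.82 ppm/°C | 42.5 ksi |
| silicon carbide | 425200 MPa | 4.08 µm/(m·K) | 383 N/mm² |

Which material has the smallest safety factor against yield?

Per material, after unit conversion:
  low-carbon steel: E = 210.0, α = 11.6, σ_y = 314.4 → σ = 213 MPa, n = 1.47
  beryllium: E = 303.6, α = 12.0, σ_y = 249.0 → σ = 319 MPa, n = 0.781
  commercially pure titanium: E = 100.0, α = 8.82, σ_y = 293.0 → σ = 77.2 MPa, n = 3.80
  silicon carbide: E = 425.2, α = 4.08, σ_y = 383.0 → σ = 152 MPa, n = 2.52
Beryllium has the lowest safety factor, n = 0.781.

beryllium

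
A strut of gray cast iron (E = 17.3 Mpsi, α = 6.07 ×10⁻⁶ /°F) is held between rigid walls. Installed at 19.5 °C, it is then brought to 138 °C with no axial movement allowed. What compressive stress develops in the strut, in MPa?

154 MPa

E = 17.3 Mpsi = 119.3 GPa.
α = 6.07×10⁻⁶/°F × 9/5 = 10.9×10⁻⁶/K.
ΔT = 118.5 K. Constrained thermal stress σ = E·α·ΔT = 119.3×10³ MPa × 10.9×10⁻⁶ × 118.5 = 154 MPa (compressive).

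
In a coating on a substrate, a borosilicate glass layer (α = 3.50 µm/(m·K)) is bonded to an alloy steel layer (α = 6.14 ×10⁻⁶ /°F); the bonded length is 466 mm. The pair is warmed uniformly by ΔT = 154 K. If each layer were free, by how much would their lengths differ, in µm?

alloy steel: α = 6.14×10⁻⁶/°F × 9/5 = 11.1×10⁻⁶/K.
Δα = |3.50 − 11.1|×10⁻⁶/K = 7.55×10⁻⁶/K.
ΔL_mismatch = Δα·L·ΔT = 7.55×10⁻⁶ × 466.0 mm × 154.0 K = 542 µm.

542 µm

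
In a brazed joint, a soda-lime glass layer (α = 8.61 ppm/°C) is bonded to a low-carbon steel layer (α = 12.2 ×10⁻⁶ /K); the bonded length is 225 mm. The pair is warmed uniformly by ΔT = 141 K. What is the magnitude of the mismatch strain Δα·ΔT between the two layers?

5.06×10⁻⁴

Δα = |8.61 − 12.2|×10⁻⁶/K = 3.59×10⁻⁶/K.
Mismatch strain = Δα·ΔT = 3.59×10⁻⁶ × 141.0 = 5.06×10⁻⁴.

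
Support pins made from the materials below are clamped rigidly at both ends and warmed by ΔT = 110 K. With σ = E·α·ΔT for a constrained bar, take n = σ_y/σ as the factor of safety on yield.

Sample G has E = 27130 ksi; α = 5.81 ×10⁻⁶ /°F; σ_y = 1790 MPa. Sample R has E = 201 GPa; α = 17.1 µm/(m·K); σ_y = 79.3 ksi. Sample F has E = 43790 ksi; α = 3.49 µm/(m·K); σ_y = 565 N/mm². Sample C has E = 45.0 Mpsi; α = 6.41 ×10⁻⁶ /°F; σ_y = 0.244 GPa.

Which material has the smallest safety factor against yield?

sample C

With everything in SI (GPa, ×10⁻⁶/K, MPa):
  sample G: E = 187.1, α = 10.5, σ_y = 1790 → σ = 215 MPa, n = 8.32
  sample R: E = 201.0, α = 17.1, σ_y = 546.8 → σ = 378 MPa, n = 1.45
  sample F: E = 301.9, α = 3.49, σ_y = 565.0 → σ = 116 MPa, n = 4.87
  sample C: E = 310.3, α = 11.5, σ_y = 244.0 → σ = 394 MPa, n = 0.620
Sample C has the lowest safety factor, n = 0.620.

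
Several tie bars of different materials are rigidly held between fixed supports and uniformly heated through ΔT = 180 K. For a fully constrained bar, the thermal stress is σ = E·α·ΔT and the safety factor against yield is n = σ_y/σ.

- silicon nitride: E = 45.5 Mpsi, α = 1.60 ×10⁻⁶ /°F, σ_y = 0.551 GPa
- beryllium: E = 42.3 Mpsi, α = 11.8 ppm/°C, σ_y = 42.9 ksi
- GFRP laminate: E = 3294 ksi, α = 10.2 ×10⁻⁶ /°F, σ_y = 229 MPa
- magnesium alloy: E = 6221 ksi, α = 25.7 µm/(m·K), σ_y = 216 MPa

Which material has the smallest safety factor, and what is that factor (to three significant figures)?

beryllium, n = 0.477

In consistent units (E in GPa, α in ×10⁻⁶/K, σ_y in MPa):
  silicon nitride: E = 313.7, α = 2.88, σ_y = 551.0 → σ = 163 MPa, n = 3.39
  beryllium: E = 291.6, α = 11.8, σ_y = 295.8 → σ = 619 MPa, n = 0.477
  GFRP laminate: E = 22.71, α = 18.4, σ_y = 229.0 → σ = 75.1 MPa, n = 3.05
  magnesium alloy: E = 42.89, α = 25.7, σ_y = 216.0 → σ = 198 MPa, n = 1.09
The minimum is beryllium at n = 0.477.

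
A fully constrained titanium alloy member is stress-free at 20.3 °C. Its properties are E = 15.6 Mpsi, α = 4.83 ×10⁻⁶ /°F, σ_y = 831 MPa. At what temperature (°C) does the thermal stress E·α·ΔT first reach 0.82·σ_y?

E = 15.6 Mpsi = 107.6 GPa.
α = 4.83×10⁻⁶/°F × 9/5 = 8.69×10⁻⁶/K.
E·α·ΔT = 681.4 MPa ⇒ ΔT = 681.4 / (107.6×10³ × 8.69×10⁻⁶) = 728.7 K.
T = 20.3 + 728.7 = 749.0 °C.

749 °C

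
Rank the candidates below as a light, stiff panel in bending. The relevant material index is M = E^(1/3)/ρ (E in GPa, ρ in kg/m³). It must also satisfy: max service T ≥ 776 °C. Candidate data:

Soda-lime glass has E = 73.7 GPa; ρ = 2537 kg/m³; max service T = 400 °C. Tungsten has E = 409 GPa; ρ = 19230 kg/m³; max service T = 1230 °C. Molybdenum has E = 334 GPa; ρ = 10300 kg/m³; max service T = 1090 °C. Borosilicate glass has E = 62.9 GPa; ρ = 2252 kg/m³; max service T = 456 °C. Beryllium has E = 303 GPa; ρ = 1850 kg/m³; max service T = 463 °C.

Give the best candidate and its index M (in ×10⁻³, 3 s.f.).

molybdenum, M = 0.674×10⁻³

Screen on constraints: max service T ≥ 776 °C. Survivors: tungsten, molybdenum.
Per-candidate index values:
  molybdenum: M = 0.674×10⁻³
  tungsten: M = 0.386×10⁻³
Highest index: molybdenum.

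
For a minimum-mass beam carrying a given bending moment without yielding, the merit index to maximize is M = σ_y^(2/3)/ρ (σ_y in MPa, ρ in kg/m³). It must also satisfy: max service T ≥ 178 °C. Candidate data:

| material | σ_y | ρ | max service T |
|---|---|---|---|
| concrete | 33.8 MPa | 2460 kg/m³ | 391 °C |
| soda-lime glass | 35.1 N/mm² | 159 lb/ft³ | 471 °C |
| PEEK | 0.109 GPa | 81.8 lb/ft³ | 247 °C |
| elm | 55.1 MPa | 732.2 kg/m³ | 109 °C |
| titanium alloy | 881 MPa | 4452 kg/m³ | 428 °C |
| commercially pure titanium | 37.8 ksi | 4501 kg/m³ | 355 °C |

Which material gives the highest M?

titanium alloy

Screen on constraints: max service T ≥ 178 °C. Survivors: concrete, soda-lime glass, PEEK, titanium alloy, commercially pure titanium.
Convert each candidate to consistent units, then evaluate M:
  concrete: σ_y = 33.80 MPa, ρ = 2460 kg/m³
  soda-lime glass: σ_y = 35.10 MPa, ρ = 2547 kg/m³
  PEEK: σ_y = 109.0 MPa, ρ = 1310 kg/m³
  titanium alloy: σ_y = 881.0 MPa, ρ = 4452 kg/m³
  commercially pure titanium: σ_y = 260.6 MPa, ρ = 4501 kg/m³
  titanium alloy: M = 20.6×10⁻³
  PEEK: M = 17.4×10⁻³
  commercially pure titanium: M = 9.06×10⁻³
  concrete: M = 4.25×10⁻³
  soda-lime glass: M = 4.21×10⁻³
Titanium alloy ranks first.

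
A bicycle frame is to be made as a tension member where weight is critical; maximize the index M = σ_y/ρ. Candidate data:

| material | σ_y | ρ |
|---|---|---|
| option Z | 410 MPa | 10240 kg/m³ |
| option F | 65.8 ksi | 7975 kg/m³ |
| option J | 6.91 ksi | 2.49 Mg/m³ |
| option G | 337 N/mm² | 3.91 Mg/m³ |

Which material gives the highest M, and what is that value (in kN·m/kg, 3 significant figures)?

Convert each candidate to consistent units, then evaluate M:
  option Z: σ_y = 410.0 MPa, ρ = 10240 kg/m³
  option F: σ_y = 453.7 MPa, ρ = 7975 kg/m³
  option J: σ_y = 47.64 MPa, ρ = 2490 kg/m³
  option G: σ_y = 337.0 MPa, ρ = 3910 kg/m³
  option G: M = 86.2 kN·m/kg
  option F: M = 56.9 kN·m/kg
  option Z: M = 40.0 kN·m/kg
  option J: M = 19.1 kN·m/kg
Option G has the largest M.

option G, M = 86.2 kN·m/kg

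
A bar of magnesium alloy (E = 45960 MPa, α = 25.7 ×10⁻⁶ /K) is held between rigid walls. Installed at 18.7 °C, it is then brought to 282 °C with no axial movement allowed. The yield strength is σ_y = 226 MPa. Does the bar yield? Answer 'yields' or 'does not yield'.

yields

E = 45960 MPa = 45.96 GPa.
ΔT = 263.3 K. Constrained thermal stress σ = E·α·ΔT = 45.96×10³ MPa × 25.7×10⁻⁶ × 263.3 = 311 MPa (compressive).
Compare to σ_y = 226 MPa: σ ≥ σ_y, so it yields.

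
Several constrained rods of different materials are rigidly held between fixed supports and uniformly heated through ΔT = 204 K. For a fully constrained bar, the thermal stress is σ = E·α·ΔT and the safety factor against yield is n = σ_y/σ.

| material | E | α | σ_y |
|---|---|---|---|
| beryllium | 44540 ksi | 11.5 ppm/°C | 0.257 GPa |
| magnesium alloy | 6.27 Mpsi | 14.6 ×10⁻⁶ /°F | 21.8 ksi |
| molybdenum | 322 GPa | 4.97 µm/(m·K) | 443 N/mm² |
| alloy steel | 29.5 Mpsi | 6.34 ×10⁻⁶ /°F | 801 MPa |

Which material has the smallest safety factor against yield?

In consistent units (E in GPa, α in ×10⁻⁶/K, σ_y in MPa):
  beryllium: E = 307.1, α = 11.5, σ_y = 257.0 → σ = 720 MPa, n = 0.357
  magnesium alloy: E = 43.23, α = 26.3, σ_y = 150.3 → σ = 232 MPa, n = 0.649
  molybdenum: E = 322.0, α = 4.97, σ_y = 443.0 → σ = 326 MPa, n = 1.36
  alloy steel: E = 203.4, α = 11.4, σ_y = 801.0 → σ = 474 MPa, n = 1.69
Beryllium has the lowest safety factor, n = 0.357.

beryllium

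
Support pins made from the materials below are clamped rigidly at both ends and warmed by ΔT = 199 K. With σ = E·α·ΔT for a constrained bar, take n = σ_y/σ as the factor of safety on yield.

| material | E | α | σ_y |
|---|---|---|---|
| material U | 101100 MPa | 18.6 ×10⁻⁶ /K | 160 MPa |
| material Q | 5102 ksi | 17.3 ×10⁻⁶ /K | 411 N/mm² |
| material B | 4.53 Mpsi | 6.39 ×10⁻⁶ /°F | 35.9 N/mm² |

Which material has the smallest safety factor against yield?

Converting E to GPa, α to ×10⁻⁶/K, σ_y to MPa, then σ and n for each:
  material U: E = 101.1, α = 18.6, σ_y = 160.0 → σ = 374 MPa, n = 0.428
  material Q: E = 35.18, α = 17.3, σ_y = 411.0 → σ = 121 MPa, n = 3.39
  material B: E = 31.23, α = 11.5, σ_y = 35.90 → σ = 71.5 MPa, n = 0.502
Material U has the lowest safety factor, n = 0.428.

material U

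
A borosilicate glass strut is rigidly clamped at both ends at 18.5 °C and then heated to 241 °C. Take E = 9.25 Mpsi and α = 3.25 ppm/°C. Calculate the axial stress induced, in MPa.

E = 9.25 Mpsi = 63.78 GPa.
ΔT = 222.5 K. Constrained thermal stress σ = E·α·ΔT = 63.78×10³ MPa × 3.25×10⁻⁶ × 222.5 = 46.1 MPa (compressive).

46.1 MPa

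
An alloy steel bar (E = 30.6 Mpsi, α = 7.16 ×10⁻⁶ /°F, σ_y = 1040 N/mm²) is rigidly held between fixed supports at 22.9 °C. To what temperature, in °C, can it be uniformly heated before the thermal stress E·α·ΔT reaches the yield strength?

E = 30.6 Mpsi = 211.0 GPa.
α = 7.16×10⁻⁶/°F × 9/5 = 12.9×10⁻⁶/K.
σ_y = 1040 N/mm² = 1040 MPa.
E·α·ΔT = 1040 MPa ⇒ ΔT = 1040 / (211.0×10³ × 12.9×10⁻⁶) = 382.5 K.
T = 22.9 + 382.5 = 405.4 °C.

405 °C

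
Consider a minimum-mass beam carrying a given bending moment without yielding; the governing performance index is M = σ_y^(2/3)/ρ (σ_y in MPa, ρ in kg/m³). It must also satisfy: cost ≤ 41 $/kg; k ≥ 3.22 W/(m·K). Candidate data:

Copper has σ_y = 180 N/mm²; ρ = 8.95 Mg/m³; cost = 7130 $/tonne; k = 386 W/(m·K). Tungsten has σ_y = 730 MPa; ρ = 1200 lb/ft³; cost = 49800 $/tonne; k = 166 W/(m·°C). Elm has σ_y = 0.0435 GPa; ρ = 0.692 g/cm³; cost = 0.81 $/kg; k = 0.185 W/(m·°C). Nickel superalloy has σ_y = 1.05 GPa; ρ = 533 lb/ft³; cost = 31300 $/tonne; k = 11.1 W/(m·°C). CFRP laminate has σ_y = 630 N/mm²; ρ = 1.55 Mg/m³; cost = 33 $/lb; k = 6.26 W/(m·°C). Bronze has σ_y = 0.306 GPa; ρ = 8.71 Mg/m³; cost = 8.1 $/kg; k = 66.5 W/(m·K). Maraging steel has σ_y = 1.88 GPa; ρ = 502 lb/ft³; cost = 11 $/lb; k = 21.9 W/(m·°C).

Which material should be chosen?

Screen on constraints: cost ≤ 41 $/kg; k ≥ 3.22 W/(m·K). Survivors: copper, nickel superalloy, bronze, maraging steel.
Putting every candidate on a common basis:
  copper: σ_y = 180.0 MPa, ρ = 8950 kg/m³
  nickel superalloy: σ_y = 1050 MPa, ρ = 8538 kg/m³
  bronze: σ_y = 306.0 MPa, ρ = 8710 kg/m³
  maraging steel: σ_y = 1880 MPa, ρ = 8041 kg/m³
  maraging steel: M = 18.9×10⁻³
  nickel superalloy: M = 12.1×10⁻³
  bronze: M = 5.21×10⁻³
  copper: M = 3.56×10⁻³
Maraging steel has the largest M.

maraging steel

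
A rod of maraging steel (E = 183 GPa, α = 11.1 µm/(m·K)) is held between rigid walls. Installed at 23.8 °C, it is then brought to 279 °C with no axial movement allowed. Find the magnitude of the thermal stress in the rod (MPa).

518 MPa

ΔT = 255.2 K. Constrained thermal stress σ = E·α·ΔT = 183.0×10³ MPa × 11.1×10⁻⁶ × 255.2 = 518 MPa (compressive).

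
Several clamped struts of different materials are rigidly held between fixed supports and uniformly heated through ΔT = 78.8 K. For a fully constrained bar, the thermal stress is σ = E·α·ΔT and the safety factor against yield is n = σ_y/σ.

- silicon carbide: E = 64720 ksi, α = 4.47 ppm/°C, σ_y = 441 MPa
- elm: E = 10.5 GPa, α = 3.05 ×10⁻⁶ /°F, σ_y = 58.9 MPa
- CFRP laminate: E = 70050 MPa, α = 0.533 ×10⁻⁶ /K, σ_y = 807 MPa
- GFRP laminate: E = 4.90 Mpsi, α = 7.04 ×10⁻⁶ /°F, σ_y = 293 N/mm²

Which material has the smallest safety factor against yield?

silicon carbide

With everything in SI (GPa, ×10⁻⁶/K, MPa):
  silicon carbide: E = 446.2, α = 4.47, σ_y = 441.0 → σ = 157 MPa, n = 2.81
  elm: E = 10.50, α = 5.49, σ_y = 58.90 → σ = 4.54 MPa, n = 13.0
  CFRP laminate: E = 70.05, α = 0.533, σ_y = 807.0 → σ = 2.94 MPa, n = 274
  GFRP laminate: E = 33.78, α = 12.7, σ_y = 293.0 → σ = 33.7 MPa, n = 8.69
Smallest n: silicon carbide with n = 2.81.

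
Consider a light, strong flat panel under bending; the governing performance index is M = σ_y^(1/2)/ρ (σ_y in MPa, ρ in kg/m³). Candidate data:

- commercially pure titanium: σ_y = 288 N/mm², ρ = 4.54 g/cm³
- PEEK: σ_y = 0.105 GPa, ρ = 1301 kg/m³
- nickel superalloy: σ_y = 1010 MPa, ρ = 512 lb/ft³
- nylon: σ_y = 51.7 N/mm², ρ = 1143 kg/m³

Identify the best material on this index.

Putting every candidate on a common basis:
  commercially pure titanium: σ_y = 288.0 MPa, ρ = 4540 kg/m³
  PEEK: σ_y = 105.0 MPa, ρ = 1301 kg/m³
  nickel superalloy: σ_y = 1010 MPa, ρ = 8201 kg/m³
  nylon: σ_y = 51.70 MPa, ρ = 1143 kg/m³
  PEEK: M = 7.88×10⁻³
  nylon: M = 6.29×10⁻³
  nickel superalloy: M = 3.87×10⁻³
  commercially pure titanium: M = 3.74×10⁻³
Highest index: PEEK.

PEEK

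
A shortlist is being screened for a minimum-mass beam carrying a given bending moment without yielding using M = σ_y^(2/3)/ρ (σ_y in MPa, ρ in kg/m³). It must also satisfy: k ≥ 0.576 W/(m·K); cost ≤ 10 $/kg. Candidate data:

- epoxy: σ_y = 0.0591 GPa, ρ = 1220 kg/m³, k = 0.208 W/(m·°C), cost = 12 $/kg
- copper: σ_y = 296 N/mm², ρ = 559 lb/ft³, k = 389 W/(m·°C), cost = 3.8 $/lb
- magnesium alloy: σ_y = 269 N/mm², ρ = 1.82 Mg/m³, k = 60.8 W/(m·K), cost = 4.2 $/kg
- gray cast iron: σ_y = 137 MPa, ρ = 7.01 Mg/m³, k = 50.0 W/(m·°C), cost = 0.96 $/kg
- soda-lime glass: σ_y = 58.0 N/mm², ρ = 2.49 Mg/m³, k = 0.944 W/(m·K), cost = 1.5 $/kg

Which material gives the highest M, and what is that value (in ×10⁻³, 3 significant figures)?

magnesium alloy, M = 22.9×10⁻³

Screen on constraints: k ≥ 0.576 W/(m·K); cost ≤ 10 $/kg. Survivors: copper, magnesium alloy, gray cast iron, soda-lime glass.
Putting every candidate on a common basis:
  copper: σ_y = 296.0 MPa, ρ = 8954 kg/m³
  magnesium alloy: σ_y = 269.0 MPa, ρ = 1820 kg/m³
  gray cast iron: σ_y = 137.0 MPa, ρ = 7010 kg/m³
  soda-lime glass: σ_y = 58.00 MPa, ρ = 2490 kg/m³
  magnesium alloy: M = 22.9×10⁻³
  soda-lime glass: M = 6.02×10⁻³
  copper: M = 4.96×10⁻³
  gray cast iron: M = 3.79×10⁻³
Magnesium alloy ranks first.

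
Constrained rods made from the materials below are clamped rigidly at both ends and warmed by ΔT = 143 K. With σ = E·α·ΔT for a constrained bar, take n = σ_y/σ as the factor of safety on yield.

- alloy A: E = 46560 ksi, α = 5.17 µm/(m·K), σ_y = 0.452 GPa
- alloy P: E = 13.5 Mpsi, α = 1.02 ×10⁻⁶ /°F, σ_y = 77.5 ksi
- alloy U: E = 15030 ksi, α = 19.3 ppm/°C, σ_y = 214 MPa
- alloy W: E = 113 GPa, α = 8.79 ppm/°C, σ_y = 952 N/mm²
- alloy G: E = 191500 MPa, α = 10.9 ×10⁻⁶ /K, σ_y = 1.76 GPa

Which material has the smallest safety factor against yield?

In consistent units (E in GPa, α in ×10⁻⁶/K, σ_y in MPa):
  alloy A: E = 321.0, α = 5.17, σ_y = 452.0 → σ = 237 MPa, n = 1.90
  alloy P: E = 93.08, α = 1.84, σ_y = 534.3 → σ = 24.4 MPa, n = 21.9
  alloy U: E = 103.6, α = 19.3, σ_y = 214.0 → σ = 286 MPa, n = 0.748
  alloy W: E = 113.0, α = 8.79, σ_y = 952.0 → σ = 142 MPa, n = 6.70
  alloy G: E = 191.5, α = 10.9, σ_y = 1760 → σ = 298 MPa, n = 5.90
The minimum is alloy U at n = 0.748.

alloy U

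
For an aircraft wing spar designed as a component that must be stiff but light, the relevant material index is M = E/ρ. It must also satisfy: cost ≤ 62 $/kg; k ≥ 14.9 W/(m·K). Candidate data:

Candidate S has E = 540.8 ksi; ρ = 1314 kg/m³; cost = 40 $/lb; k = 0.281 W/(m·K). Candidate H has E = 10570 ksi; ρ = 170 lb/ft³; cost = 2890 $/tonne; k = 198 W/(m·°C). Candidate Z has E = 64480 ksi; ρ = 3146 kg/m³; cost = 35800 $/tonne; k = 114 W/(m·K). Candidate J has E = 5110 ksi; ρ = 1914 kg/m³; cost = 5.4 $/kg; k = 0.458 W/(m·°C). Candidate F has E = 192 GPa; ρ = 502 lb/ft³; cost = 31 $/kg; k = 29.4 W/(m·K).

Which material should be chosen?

candidate Z

Screen on constraints: cost ≤ 62 $/kg; k ≥ 14.9 W/(m·K). Survivors: candidate H, candidate Z, candidate F.
Convert each candidate to consistent units, then evaluate M:
  candidate H: E = 72.88 GPa, ρ = 2723 kg/m³
  candidate Z: E = 444.6 GPa, ρ = 3146 kg/m³
  candidate F: E = 192.0 GPa, ρ = 8041 kg/m³
  candidate Z: M = 141 MN·m/kg
  candidate H: M = 26.8 MN·m/kg
  candidate F: M = 23.9 MN·m/kg
Highest index: candidate Z.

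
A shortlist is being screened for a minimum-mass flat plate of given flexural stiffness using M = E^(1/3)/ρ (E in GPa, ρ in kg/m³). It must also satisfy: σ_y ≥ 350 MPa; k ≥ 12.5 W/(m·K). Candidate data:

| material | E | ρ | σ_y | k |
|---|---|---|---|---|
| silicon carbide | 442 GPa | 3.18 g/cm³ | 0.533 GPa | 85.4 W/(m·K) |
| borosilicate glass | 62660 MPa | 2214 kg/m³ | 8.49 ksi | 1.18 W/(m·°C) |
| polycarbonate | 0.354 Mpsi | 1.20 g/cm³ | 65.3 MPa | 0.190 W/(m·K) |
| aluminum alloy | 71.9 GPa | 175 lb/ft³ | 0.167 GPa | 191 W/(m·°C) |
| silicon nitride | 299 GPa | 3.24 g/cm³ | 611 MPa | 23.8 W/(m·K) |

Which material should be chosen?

Screen on constraints: σ_y ≥ 350 MPa; k ≥ 12.5 W/(m·K). Survivors: silicon carbide, silicon nitride.
In SI units:
  silicon carbide: E = 442.0 GPa, ρ = 3180 kg/m³
  silicon nitride: E = 299.0 GPa, ρ = 3240 kg/m³
  silicon carbide: M = 2.40×10⁻³
  silicon nitride: M = 2.06×10⁻³
Highest index: silicon carbide.

silicon carbide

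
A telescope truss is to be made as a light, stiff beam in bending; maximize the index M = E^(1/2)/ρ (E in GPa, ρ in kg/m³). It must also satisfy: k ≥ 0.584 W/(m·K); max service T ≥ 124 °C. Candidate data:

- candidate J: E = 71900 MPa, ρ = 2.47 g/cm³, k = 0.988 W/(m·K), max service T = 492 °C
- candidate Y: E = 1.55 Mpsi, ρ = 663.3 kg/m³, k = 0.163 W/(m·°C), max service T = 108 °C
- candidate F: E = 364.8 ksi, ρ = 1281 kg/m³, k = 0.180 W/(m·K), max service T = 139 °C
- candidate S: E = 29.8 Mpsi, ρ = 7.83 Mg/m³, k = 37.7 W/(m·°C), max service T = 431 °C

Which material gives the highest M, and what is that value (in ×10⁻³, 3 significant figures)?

candidate J, M = 3.43×10⁻³

Screen on constraints: k ≥ 0.584 W/(m·K); max service T ≥ 124 °C. Survivors: candidate J, candidate S.
After converting to SI:
  candidate J: E = 71.90 GPa, ρ = 2470 kg/m³
  candidate S: E = 205.5 GPa, ρ = 7830 kg/m³
  candidate J: M = 3.43×10⁻³
  candidate S: M = 1.83×10⁻³
Candidate J ranks first.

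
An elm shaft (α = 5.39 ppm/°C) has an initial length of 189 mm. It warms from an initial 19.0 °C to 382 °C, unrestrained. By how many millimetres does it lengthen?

0.370 mm

ΔT = 382 − 19.0 = 363.0 K.
ΔL = α·L₀·ΔT = 5.39×10⁻⁶ × 189 mm × 363.0 K = 0.370 mm.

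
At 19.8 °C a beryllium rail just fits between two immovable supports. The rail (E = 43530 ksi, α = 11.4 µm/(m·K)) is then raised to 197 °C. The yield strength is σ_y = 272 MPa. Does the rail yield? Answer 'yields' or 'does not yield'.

E = 43530 ksi = 300.1 GPa.
ΔT = 177.2 K. Constrained thermal stress σ = E·α·ΔT = 300.1×10³ MPa × 11.4×10⁻⁶ × 177.2 = 606 MPa (compressive).
Compare to σ_y = 272 MPa: σ ≥ σ_y, so it yields.

yields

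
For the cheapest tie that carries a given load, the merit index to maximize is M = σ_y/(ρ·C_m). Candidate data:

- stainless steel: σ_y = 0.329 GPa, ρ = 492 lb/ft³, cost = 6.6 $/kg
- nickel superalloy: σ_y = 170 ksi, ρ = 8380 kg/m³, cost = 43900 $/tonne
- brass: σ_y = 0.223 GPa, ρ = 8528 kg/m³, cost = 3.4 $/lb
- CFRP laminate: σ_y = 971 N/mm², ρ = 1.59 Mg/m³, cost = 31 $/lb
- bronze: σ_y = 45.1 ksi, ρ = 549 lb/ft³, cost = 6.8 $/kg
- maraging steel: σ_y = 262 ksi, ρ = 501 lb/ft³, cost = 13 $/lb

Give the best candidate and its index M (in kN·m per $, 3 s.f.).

In SI units:
  stainless steel: σ_y = 329.0 MPa, ρ = 7881 kg/m³, cost = 6.600 $/kg
  nickel superalloy: σ_y = 1172 MPa, ρ = 8380 kg/m³, cost = 43.90 $/kg
  brass: σ_y = 223.0 MPa, ρ = 8528 kg/m³, cost = 7.496 $/kg
  CFRP laminate: σ_y = 971.0 MPa, ρ = 1590 kg/m³, cost = 68.34 $/kg
  bronze: σ_y = 311.0 MPa, ρ = 8794 kg/m³, cost = 6.800 $/kg
  maraging steel: σ_y = 1806 MPa, ρ = 8025 kg/m³, cost = 28.66 $/kg
  CFRP laminate: M = 8.94 kN·m per $
  maraging steel: M = 7.85 kN·m per $
  stainless steel: M = 6.33 kN·m per $
  bronze: M = 5.20 kN·m per $
  brass: M = 3.49 kN·m per $
  nickel superalloy: M = 3.19 kN·m per $
CFRP laminate has the largest M.

CFRP laminate, M = 8.94 kN·m per $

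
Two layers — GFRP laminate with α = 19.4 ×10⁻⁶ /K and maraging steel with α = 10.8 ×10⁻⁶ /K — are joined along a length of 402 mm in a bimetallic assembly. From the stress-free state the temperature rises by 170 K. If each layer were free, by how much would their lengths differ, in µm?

588 µm

Δα = |19.4 − 10.8|×10⁻⁶/K = 8.60×10⁻⁶/K.
ΔL_mismatch = Δα·L·ΔT = 8.60×10⁻⁶ × 402.0 mm × 170.0 K = 588 µm.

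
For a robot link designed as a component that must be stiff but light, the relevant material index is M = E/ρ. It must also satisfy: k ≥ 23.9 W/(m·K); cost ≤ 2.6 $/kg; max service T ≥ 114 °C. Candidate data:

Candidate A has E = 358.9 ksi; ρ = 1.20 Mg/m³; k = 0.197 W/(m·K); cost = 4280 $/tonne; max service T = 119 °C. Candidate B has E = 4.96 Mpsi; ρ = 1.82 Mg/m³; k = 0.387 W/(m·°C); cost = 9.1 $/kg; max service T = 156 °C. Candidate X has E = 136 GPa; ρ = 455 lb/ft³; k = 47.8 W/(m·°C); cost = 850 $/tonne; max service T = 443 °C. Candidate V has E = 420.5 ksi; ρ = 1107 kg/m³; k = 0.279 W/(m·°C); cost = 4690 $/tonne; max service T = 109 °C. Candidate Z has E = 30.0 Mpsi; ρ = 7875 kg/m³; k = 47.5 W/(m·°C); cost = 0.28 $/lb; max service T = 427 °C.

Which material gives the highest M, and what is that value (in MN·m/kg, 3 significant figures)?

Screen on constraints: k ≥ 23.9 W/(m·K); cost ≤ 2.6 $/kg; max service T ≥ 114 °C. Survivors: candidate X, candidate Z.
Convert each candidate to consistent units, then evaluate M:
  candidate X: E = 136.0 GPa, ρ = 7288 kg/m³
  candidate Z: E = 206.8 GPa, ρ = 7875 kg/m³
  candidate Z: M = 26.3 MN·m/kg
  candidate X: M = 18.7 MN·m/kg
Candidate Z ranks first.

candidate Z, M = 26.3 MN·m/kg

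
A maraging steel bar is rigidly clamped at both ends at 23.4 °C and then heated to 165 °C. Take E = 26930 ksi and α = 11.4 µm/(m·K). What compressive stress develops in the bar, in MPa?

300 MPa

E = 26930 ksi = 185.7 GPa.
ΔT = 141.6 K. Constrained thermal stress σ = E·α·ΔT = 185.7×10³ MPa × 11.4×10⁻⁶ × 141.6 = 300 MPa (compressive).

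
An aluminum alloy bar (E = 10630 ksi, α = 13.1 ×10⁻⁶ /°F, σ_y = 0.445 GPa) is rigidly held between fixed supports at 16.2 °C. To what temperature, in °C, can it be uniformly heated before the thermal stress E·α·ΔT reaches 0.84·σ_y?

232 °C

E = 10630 ksi = 73.29 GPa.
α = 13.1×10⁻⁶/°F × 9/5 = 23.6×10⁻⁶/K.
σ_y = 0.445 GPa = 445.0 MPa.
E·α·ΔT = 373.8 MPa ⇒ ΔT = 373.8 / (73.29×10³ × 23.6×10⁻⁶) = 216.3 K.
T = 16.2 + 216.3 = 232.5 °C.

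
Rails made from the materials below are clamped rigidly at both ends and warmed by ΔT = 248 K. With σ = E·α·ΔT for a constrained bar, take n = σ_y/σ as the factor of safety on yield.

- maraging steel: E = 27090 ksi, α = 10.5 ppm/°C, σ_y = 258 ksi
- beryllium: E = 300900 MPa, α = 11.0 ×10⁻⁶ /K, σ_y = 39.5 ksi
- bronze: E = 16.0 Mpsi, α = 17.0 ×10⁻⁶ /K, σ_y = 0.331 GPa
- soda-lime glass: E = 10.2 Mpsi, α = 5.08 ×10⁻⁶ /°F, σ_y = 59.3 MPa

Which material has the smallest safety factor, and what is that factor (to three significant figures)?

In consistent units (E in GPa, α in ×10⁻⁶/K, σ_y in MPa):
  maraging steel: E = 186.8, α = 10.5, σ_y = 1779 → σ = 486 MPa, n = 3.66
  beryllium: E = 300.9, α = 11.0, σ_y = 272.3 → σ = 821 MPa, n = 0.332
  bronze: E = 110.3, α = 17.0, σ_y = 331.0 → σ = 465 MPa, n = 0.712
  soda-lime glass: E = 70.33, α = 9.14, σ_y = 59.30 → σ = 159 MPa, n = 0.372
The minimum is beryllium at n = 0.332.

beryllium, n = 0.332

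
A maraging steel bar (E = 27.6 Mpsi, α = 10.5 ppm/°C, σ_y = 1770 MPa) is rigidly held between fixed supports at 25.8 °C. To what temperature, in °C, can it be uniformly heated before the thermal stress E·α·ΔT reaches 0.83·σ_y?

761 °C

E = 27.6 Mpsi = 190.3 GPa.
E·α·ΔT = 1469 MPa ⇒ ΔT = 1469 / (190.3×10³ × 10.5×10⁻⁶) = 735.2 K.
T = 25.8 + 735.2 = 761.0 °C.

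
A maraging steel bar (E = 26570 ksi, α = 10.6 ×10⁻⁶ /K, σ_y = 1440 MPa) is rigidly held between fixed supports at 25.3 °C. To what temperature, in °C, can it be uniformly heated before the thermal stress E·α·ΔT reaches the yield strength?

E = 26570 ksi = 183.2 GPa.
E·α·ΔT = 1440 MPa ⇒ ΔT = 1440 / (183.2×10³ × 10.6×10⁻⁶) = 741.6 K.
T = 25.3 + 741.6 = 766.9 °C.

767 °C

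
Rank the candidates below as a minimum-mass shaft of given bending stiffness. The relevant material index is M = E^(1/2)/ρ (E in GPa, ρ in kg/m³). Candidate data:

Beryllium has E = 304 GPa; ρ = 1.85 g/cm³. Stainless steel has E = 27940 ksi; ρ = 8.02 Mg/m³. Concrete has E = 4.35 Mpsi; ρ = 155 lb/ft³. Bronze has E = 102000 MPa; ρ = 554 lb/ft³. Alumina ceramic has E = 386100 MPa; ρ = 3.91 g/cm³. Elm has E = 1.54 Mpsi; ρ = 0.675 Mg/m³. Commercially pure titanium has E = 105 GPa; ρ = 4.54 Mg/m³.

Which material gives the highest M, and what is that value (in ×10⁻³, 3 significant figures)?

In SI units:
  beryllium: E = 304.0 GPa, ρ = 1850 kg/m³
  stainless steel: E = 192.6 GPa, ρ = 8020 kg/m³
  concrete: E = 29.99 GPa, ρ = 2483 kg/m³
  bronze: E = 102.0 GPa, ρ = 8874 kg/m³
  alumina ceramic: E = 386.1 GPa, ρ = 3910 kg/m³
  elm: E = 10.62 GPa, ρ = 675.0 kg/m³
  commercially pure titanium: E = 105.0 GPa, ρ = 4540 kg/m³
  beryllium: M = 9.42×10⁻³
  alumina ceramic: M = 5.03×10⁻³
  elm: M = 4.83×10⁻³
  commercially pure titanium: M = 2.26×10⁻³
  concrete: M = 2.21×10⁻³
  stainless steel: M = 1.73×10⁻³
  bronze: M = 1.14×10⁻³
Highest index: beryllium.

beryllium, M = 9.42×10⁻³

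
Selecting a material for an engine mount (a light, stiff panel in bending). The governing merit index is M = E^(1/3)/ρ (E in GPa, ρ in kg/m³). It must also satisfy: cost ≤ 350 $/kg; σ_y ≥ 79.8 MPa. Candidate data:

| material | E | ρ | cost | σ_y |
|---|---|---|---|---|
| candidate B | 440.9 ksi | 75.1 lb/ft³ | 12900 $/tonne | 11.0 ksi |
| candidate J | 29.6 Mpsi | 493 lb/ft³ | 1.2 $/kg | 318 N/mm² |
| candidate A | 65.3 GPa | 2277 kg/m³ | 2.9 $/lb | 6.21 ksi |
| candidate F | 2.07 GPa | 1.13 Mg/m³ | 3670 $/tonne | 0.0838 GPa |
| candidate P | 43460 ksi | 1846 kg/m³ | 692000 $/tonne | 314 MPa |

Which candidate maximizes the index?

candidate F

Screen on constraints: cost ≤ 350 $/kg; σ_y ≥ 79.8 MPa. Survivors: candidate J, candidate F.
Putting every candidate on a common basis:
  candidate J: E = 204.1 GPa, ρ = 7897 kg/m³
  candidate F: E = 2.070 GPa, ρ = 1130 kg/m³
  candidate F: M = 1.13×10⁻³
  candidate J: M = 0.746×10⁻³
Highest index: candidate F.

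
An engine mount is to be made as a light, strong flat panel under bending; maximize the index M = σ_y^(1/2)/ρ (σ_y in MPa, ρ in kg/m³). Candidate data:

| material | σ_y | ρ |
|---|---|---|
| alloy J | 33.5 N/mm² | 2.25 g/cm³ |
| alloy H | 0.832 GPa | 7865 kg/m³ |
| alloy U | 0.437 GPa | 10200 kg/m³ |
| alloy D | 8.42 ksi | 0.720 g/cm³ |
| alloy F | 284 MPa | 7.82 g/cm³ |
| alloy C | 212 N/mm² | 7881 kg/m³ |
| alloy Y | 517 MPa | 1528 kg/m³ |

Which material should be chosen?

alloy Y

Putting every candidate on a common basis:
  alloy J: σ_y = 33.50 MPa, ρ = 2250 kg/m³
  alloy H: σ_y = 832.0 MPa, ρ = 7865 kg/m³
  alloy U: σ_y = 437.0 MPa, ρ = 10200 kg/m³
  alloy D: σ_y = 58.05 MPa, ρ = 720.0 kg/m³
  alloy F: σ_y = 284.0 MPa, ρ = 7820 kg/m³
  alloy C: σ_y = 212.0 MPa, ρ = 7881 kg/m³
  alloy Y: σ_y = 517.0 MPa, ρ = 1528 kg/m³
  alloy Y: M = 14.9×10⁻³
  alloy D: M = 10.6×10⁻³
  alloy H: M = 3.67×10⁻³
  alloy J: M = 2.57×10⁻³
  alloy F: M = 2.16×10⁻³
  alloy U: M = 2.05×10⁻³
  alloy C: M = 1.85×10⁻³
Alloy Y has the largest M.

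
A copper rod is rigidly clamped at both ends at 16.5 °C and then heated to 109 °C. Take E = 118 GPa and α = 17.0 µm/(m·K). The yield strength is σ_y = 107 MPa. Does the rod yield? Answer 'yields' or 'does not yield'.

ΔT = 92.50 K. Constrained thermal stress σ = E·α·ΔT = 118.0×10³ MPa × 17.0×10⁻⁶ × 92.50 = 186 MPa (compressive).
Compare to σ_y = 107 MPa: σ ≥ σ_y, so it yields.

yields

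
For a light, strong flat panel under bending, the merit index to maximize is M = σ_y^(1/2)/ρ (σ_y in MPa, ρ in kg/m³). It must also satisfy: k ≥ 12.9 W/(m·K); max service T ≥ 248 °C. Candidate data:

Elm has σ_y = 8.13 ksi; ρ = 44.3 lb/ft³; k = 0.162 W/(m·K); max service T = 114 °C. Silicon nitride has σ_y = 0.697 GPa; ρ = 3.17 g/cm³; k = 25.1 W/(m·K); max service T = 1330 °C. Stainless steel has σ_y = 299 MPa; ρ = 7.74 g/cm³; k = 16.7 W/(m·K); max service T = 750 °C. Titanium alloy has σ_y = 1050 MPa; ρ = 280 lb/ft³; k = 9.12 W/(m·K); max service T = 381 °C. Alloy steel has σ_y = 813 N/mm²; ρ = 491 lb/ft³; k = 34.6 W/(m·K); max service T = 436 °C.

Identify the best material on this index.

Screen on constraints: k ≥ 12.9 W/(m·K); max service T ≥ 248 °C. Survivors: silicon nitride, stainless steel, alloy steel.
Convert each candidate to consistent units, then evaluate M:
  silicon nitride: σ_y = 697.0 MPa, ρ = 3170 kg/m³
  stainless steel: σ_y = 299.0 MPa, ρ = 7740 kg/m³
  alloy steel: σ_y = 813.0 MPa, ρ = 7865 kg/m³
  silicon nitride: M = 8.33×10⁻³
  alloy steel: M = 3.63×10⁻³
  stainless steel: M = 2.23×10⁻³
Silicon nitride has the largest M.

silicon nitride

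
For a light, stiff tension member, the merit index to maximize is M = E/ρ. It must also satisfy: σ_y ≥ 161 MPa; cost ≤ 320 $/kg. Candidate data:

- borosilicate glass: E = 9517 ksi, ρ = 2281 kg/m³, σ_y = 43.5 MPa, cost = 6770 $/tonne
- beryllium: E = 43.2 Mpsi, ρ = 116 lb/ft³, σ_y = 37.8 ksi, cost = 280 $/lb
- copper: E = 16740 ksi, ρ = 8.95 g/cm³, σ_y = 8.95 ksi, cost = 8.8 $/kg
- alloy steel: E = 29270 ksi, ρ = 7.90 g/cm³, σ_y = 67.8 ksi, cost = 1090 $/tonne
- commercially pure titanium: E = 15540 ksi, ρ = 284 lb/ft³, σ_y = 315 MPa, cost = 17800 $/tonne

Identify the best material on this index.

Screen on constraints: σ_y ≥ 161 MPa; cost ≤ 320 $/kg. Survivors: alloy steel, commercially pure titanium.
Normalizing units and computing the index:
  alloy steel: E = 201.8 GPa, ρ = 7900 kg/m³
  commercially pure titanium: E = 107.1 GPa, ρ = 4549 kg/m³
  alloy steel: M = 25.5 MN·m/kg
  commercially pure titanium: M = 23.6 MN·m/kg
The maximum is for alloy steel.

alloy steel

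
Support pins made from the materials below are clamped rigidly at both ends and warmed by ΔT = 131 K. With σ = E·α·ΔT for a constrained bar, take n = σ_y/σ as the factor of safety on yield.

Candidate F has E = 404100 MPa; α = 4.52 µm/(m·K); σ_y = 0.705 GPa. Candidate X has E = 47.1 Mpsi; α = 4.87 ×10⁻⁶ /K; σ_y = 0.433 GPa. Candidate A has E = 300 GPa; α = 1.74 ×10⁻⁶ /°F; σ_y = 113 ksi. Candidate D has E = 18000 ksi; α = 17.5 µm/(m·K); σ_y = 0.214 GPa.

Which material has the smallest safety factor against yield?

Per material, after unit conversion:
  candidate F: E = 404.1, α = 4.52, σ_y = 705.0 → σ = 239 MPa, n = 2.95
  candidate X: E = 324.7, α = 4.87, σ_y = 433.0 → σ = 207 MPa, n = 2.09
  candidate A: E = 300.0, α = 3.13, σ_y = 779.1 → σ = 123 MPa, n = 6.33
  candidate D: E = 124.1, α = 17.5, σ_y = 214.0 → σ = 285 MPa, n = 0.752
Smallest n: candidate D with n = 0.752.

candidate D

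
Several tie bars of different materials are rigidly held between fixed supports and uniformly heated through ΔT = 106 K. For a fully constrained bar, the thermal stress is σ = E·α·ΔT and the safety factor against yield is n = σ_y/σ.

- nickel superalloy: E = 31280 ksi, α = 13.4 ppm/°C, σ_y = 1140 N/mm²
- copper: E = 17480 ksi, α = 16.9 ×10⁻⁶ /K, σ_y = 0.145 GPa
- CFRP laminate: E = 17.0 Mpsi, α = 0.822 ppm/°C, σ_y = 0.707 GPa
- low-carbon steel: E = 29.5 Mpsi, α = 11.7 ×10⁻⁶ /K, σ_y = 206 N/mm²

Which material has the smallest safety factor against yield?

copper

In consistent units (E in GPa, α in ×10⁻⁶/K, σ_y in MPa):
  nickel superalloy: E = 215.7, α = 13.4, σ_y = 1140 → σ = 306 MPa, n = 3.72
  copper: E = 120.5, α = 16.9, σ_y = 145.0 → σ = 216 MPa, n = 0.672
  CFRP laminate: E = 117.2, α = 0.822, σ_y = 707.0 → σ = 10.2 MPa, n = 69.2
  low-carbon steel: E = 203.4, α = 11.7, σ_y = 206.0 → σ = 252 MPa, n = 0.817
Smallest n: copper with n = 0.672.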